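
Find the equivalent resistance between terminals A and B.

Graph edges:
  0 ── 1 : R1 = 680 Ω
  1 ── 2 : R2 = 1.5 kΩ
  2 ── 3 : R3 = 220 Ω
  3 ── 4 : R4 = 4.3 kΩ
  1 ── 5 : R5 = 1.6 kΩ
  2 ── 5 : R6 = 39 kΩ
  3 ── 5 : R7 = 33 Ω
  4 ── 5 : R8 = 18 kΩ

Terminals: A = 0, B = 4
The network is not a plain series/parallel combination. Inject a 1 A test current into terminal A (node 0) and return it from terminal B (node 4); then R_eq = V_A / (1 A).
Nodal analysis, taking node 4 as the 0 V reference.
Current source I_test pushes 1 A into node 0 and draws it out of node 4.
KCL at each unknown node (sum of currents leaving = 0; resistances in Ω):
  Node 0: (V_0 - V_1)/680 - 1 = 0
  Node 1: (V_1 - V_0)/680 + (V_1 - V_2)/1500 + (V_1 - V_5)/1600 = 0
  Node 2: (V_2 - V_1)/1500 + (V_2 - V_3)/220 + (V_2 - V_5)/39000 = 0
  Node 3: (V_3 - V_2)/220 + (V_3 - 0)/4300 + (V_3 - V_5)/33 = 0
  Node 5: (V_5 - V_1)/1600 + (V_5 - V_2)/39000 + (V_5 - V_3)/33 + (V_5 - 0)/18000 = 0
Collecting terms (coefficients in siemens):
  0.001471·V_0 - 0.001471·V_1 = 1
  0.002762·V_1 - 0.001471·V_0 - 0.0006667·V_2 - 0.000625·V_5 = 0
  0.005238·V_2 - 0.0006667·V_1 - 0.004545·V_3 - 0.00002564·V_5 = 0
  0.03508·V_3 - 0.004545·V_2 - 0.0303·V_5 = 0
  0.03101·V_5 - 0.000625·V_1 - 0.00002564·V_2 - 0.0303·V_3 = 0
Solving these 5 simultaneous equations (Gaussian elimination) gives:
  V_0 = 4983 V, V_1 = 4303 V, V_2 = 3575 V, V_3 = 3469 V
  V_5 = 3479 V
R_eq = V_0 / 1 A = 4983 Ω = 4.983 kΩ

Final answer: 4.983 kΩ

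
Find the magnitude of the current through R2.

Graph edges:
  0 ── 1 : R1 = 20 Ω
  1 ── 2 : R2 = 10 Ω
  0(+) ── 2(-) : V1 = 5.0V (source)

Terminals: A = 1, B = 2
Nodal analysis, taking node 2 as the 0 V reference.
Source V1 fixes V_0 = 5 V.
KCL at each unknown node (sum of currents leaving = 0; resistances in Ω):
  Node 1: (V_1 - 5)/20 + (V_1 - 0)/10 = 0
Collecting terms: 0.15 × V_1 = 0.25  =>  V_1 = 1.667 V
I_R2 = (V_1 - V_2)/R2 = (1.667 - 0)/10 = 0.1667 A
|I_R2| = 0.1667 A

Final answer: |I_R2| = 0.1667 A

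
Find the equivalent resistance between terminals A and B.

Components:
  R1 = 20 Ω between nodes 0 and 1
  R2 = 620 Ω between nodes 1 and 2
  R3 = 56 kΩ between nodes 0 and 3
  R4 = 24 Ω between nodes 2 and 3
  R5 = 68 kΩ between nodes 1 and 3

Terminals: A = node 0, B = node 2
The network is not a plain series/parallel combination. Inject a 1 A test current into terminal A (node 0) and return it from terminal B (node 2); then R_eq = V_A / (1 A).
Nodal analysis, taking node 2 as the 0 V reference.
Current source I_test pushes 1 A into node 0 and draws it out of node 2.
KCL at each unknown node (sum of currents leaving = 0; resistances in Ω):
  Node 0: (V_0 - V_1)/20 + (V_0 - V_3)/56000 - 1 = 0
  Node 1: (V_1 - V_0)/20 + (V_1 - 0)/620 + (V_1 - V_3)/68000 = 0
  Node 3: (V_3 - V_0)/56000 + (V_3 - V_1)/68000 + (V_3 - 0)/24 = 0
Collecting terms (coefficients in siemens):
  0.05002·V_0 - 0.05·V_1 - 0.00001786·V_3 = 1
  0.05163·V_1 - 0.05·V_0 - 0.00001471·V_3 = 0
  0.0417·V_3 - 0.00001786·V_0 - 0.00001471·V_1 = 0
Solving these 3 simultaneous equations (Gaussian elimination) gives:
  V_0 = 627.3 V, V_1 = 607.5 V, V_3 = 0.4829 V
R_eq = V_0 / 1 A = 627.3 Ω

Final answer: 627.3 Ω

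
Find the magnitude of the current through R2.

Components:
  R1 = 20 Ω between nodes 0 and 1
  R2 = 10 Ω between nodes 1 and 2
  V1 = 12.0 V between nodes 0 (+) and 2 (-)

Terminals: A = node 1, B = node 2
Nodal analysis, taking node 2 as the 0 V reference.
Source V1 fixes V_0 = 12 V.
KCL at each unknown node (sum of currents leaving = 0; resistances in Ω):
  Node 1: (V_1 - 12)/20 + (V_1 - 0)/10 = 0
Collecting terms: 0.15 × V_1 = 0.6  =>  V_1 = 4 V
I_R2 = (V_1 - V_2)/R2 = (4 - 0)/10 = 0.4 A
|I_R2| = 0.4 A

Final answer: |I_R2| = 0.4 A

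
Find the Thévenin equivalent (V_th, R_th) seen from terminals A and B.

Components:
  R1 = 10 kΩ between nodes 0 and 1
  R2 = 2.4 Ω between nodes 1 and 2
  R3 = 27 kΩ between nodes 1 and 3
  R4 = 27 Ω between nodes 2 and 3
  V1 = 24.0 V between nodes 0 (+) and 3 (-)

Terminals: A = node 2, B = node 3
Step 1 — V_th is the open-circuit voltage V_A - V_B (nothing connected across the terminals).
Nodal analysis, taking node 3 as the 0 V reference.
Source V1 fixes V_0 = 24 V.
KCL at each unknown node (sum of currents leaving = 0; resistances in Ω):
  Node 1: (V_1 - 24)/10000 + (V_1 - V_2)/2.4 + (V_1 - 0)/27000 = 0
  Node 2: (V_2 - V_1)/2.4 + (V_2 - 0)/27 = 0
Collecting terms (coefficients in siemens):
  0.4168·V_1 - 0.4167·V_2 = 0.0024
  0.4537·V_2 - 0.4167·V_1 = 0
Determinant D = (0.4168)(0.4537) - (-0.4167)(-0.4167) = 0.01549
V_1 = [(0.0024)(0.4537) - (-0.4167)(0)]/D = 0.07028 V
V_2 = [(0.4168)(0) - (0.0024)(-0.4167)]/D = 0.06454 V
V_th = V_2 - V_3 = 0.06454 - 0 = 0.06454 V
Step 2 — R_th: zero the source — replace V1 by a short circuit (node 3 merges into node 0) — and find the resistance seen between A (node 2) and B (node 0).
Reduce the network between node 2 (A) and node 0 (B) by series/parallel combination:
  Rp1 = R1 ‖ R3 (parallel, both between nodes 0 and 1) = 1/(1/10000 + 1/27000) = 7297 Ω
  Rs1 = R2 + Rp1 (series, joined only at node 1) = 2.4 + 7297 = 7300 Ω
  Rp2 = R4 ‖ Rs1 (parallel, both between nodes 0 and 2) = 1/(1/27 + 1/7300) = 26.9 Ω
R_th = 26.9 Ω

Final answer: V_th = 0.06454 V, R_th = 26.9 Ω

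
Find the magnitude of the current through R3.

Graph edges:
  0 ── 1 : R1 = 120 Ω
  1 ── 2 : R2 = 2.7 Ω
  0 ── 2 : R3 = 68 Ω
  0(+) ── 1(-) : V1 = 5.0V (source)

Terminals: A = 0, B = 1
Nodal analysis, taking node 1 as the 0 V reference.
Source V1 fixes V_0 = 5 V.
KCL at each unknown node (sum of currents leaving = 0; resistances in Ω):
  Node 2: (V_2 - 0)/2.7 + (V_2 - 5)/68 = 0
Collecting terms: 0.3851 × V_2 = 0.07353  =>  V_2 = 0.1909 V
I_R3 = (V_0 - V_2)/R3 = (5 - 0.1909)/68 = 0.07072 A
|I_R3| = 0.07072 A

Final answer: |I_R3| = 0.07072 A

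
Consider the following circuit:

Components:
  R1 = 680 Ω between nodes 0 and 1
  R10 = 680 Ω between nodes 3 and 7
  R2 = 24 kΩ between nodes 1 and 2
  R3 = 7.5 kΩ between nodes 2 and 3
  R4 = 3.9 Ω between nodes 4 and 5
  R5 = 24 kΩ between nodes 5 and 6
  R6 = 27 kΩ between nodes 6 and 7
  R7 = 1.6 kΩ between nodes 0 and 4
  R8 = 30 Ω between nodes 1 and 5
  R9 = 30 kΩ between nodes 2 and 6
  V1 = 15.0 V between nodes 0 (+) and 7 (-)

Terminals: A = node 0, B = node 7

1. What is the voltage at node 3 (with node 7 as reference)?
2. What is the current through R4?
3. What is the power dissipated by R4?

Nodal analysis, taking node 7 as the 0 V reference.
Source V1 fixes V_0 = 15 V.
KCL at each unknown node (sum of currents leaving = 0; resistances in Ω):
  Node 1: (V_1 - 15)/680 + (V_1 - V_2)/24000 + (V_1 - V_5)/30 = 0
  Node 2: (V_2 - V_1)/24000 + (V_2 - V_3)/7500 + (V_2 - V_6)/30000 = 0
  Node 3: (V_3 - V_2)/7500 + (V_3 - 0)/680 = 0
  Node 4: (V_4 - V_5)/3.9 + (V_4 - 15)/1600 = 0
  Node 5: (V_5 - V_4)/3.9 + (V_5 - V_6)/24000 + (V_5 - V_1)/30 = 0
  Node 6: (V_6 - V_5)/24000 + (V_6 - 0)/27000 + (V_6 - V_2)/30000 = 0
Collecting terms (coefficients in siemens):
  0.03485·V_1 - 0.00004167·V_2 - 0.03333·V_5 = 0.02206
  0.0002083·V_2 - 0.00004167·V_1 - 0.0001333·V_3 - 0.00003333·V_6 = 0
  0.001604·V_3 - 0.0001333·V_2 = 0
  0.257·V_4 - 0.2564·V_5 = 0.009375
  0.2898·V_5 - 0.03333·V_1 - 0.2564·V_4 - 0.00004167·V_6 = 0
  0.000112·V_6 - 0.00003333·V_2 - 0.00004167·V_5 = 0
Solving these 6 simultaneous equations (Gaussian elimination) gives:
  V_1 = 14.64 V, V_2 = 4.224 V, V_3 = 0.3511 V, V_4 = 14.63 V
  V_5 = 14.63 V, V_6 = 6.699 V
Part 1:
  Read off the nodal solution: V_3 = 0.3511 V
Part 2:
  I_R4 = (V_4 - V_5)/R4 = (14.63 - 14.63)/3.9 = 0.0002289 A
  Magnitude: I_R4 = 0.0002289 A
Part 3:
  I_R4 = (V_4 - V_5)/R4 = (14.63 - 14.63)/3.9 = 0.0002289 A
  P_R4 = I_R4² × R4 = (0.0002289)² × 3.9 = 0.0000002044 W

Final answers:
1. V_3 = 0.3511 V
2. I_R4 = 0.0002289 A
3. P_R4 = 2.044e-07 W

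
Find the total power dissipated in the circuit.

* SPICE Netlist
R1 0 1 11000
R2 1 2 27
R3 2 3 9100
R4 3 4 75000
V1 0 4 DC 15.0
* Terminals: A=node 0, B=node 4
Nodal analysis, taking node 4 as the 0 V reference.
Source V1 fixes V_0 = 15 V.
KCL at each unknown node (sum of currents leaving = 0; resistances in Ω):
  Node 1: (V_1 - 15)/11000 + (V_1 - V_2)/27 = 0
  Node 2: (V_2 - V_1)/27 + (V_2 - V_3)/9100 = 0
  Node 3: (V_3 - V_2)/9100 + (V_3 - 0)/75000 = 0
Collecting terms (coefficients in siemens):
  0.03713·V_1 - 0.03704·V_2 = 0.001364
  0.03715·V_2 - 0.03704·V_1 - 0.0001099·V_3 = 0
  0.0001232·V_3 - 0.0001099·V_2 = 0
Solving these 3 simultaneous equations (Gaussian elimination) gives:
  V_1 = 13.27 V, V_2 = 13.26 V, V_3 = 11.83 V
Power in each resistor, P = (ΔV)²/R:
  P_R1 = (15 - 13.27)²/11000 = 0.0002735 W
  P_R2 = (13.27 - 13.26)²/27 = 0.0000006713 W
  P_R3 = (13.26 - 11.83)²/9100 = 0.0002263 W
  P_R4 = (11.83 - 0)²/75000 = 0.001865 W
P_total = P_R1 + P_R2 + P_R3 + P_R4 = 0.002365 W

Final answer: 0.002365 W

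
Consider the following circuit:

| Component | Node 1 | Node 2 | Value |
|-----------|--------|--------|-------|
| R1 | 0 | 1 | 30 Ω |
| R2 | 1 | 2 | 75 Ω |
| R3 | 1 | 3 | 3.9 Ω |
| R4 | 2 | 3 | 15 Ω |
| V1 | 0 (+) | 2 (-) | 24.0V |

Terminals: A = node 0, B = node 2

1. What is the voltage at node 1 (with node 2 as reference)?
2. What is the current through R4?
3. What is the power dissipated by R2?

Nodal analysis, taking node 2 as the 0 V reference.
Source V1 fixes V_0 = 24 V.
KCL at each unknown node (sum of currents leaving = 0; resistances in Ω):
  Node 1: (V_1 - 24)/30 + (V_1 - 0)/75 + (V_1 - V_3)/3.9 = 0
  Node 3: (V_3 - V_1)/3.9 + (V_3 - 0)/15 = 0
Collecting terms (coefficients in siemens):
  0.3031·V_1 - 0.2564·V_3 = 0.8
  0.3231·V_3 - 0.2564·V_1 = 0
Determinant D = (0.3031)(0.3231) - (-0.2564)(-0.2564) = 0.03217
V_1 = [(0.8)(0.3231) - (-0.2564)(0)]/D = 8.034 V
V_3 = [(0.3031)(0) - (0.8)(-0.2564)]/D = 6.376 V
Part 1:
  Read off the nodal solution: V_1 = 8.034 V
Part 2:
  I_R4 = (V_2 - V_3)/R4 = (0 - 6.376)/15 = -0.4251 A
  Magnitude: I_R4 = 0.4251 A
Part 3:
  I_R2 = (V_1 - V_2)/R2 = (8.034 - 0)/75 = 0.1071 A
  P_R2 = I_R2² × R2 = (0.1071)² × 75 = 0.8606 W

Final answers:
1. V_1 = 8.034 V
2. I_R4 = 0.4251 A
3. P_R2 = 0.8606 W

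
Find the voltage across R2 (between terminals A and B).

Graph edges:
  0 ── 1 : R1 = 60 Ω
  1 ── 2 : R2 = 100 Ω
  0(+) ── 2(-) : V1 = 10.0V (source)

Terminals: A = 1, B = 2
R1 and R2 are in series across V1 (node 0 → node 1 → node 2), and the output A–B is taken across R2, so this is a voltage divider.
Series current: I = V1/(R1 + R2) = 10/(60 + 100) = 10/160 = 0.0625 A
V_R2 = I × R2 = V1 × R2/(R1 + R2) = 10 × 100/160 = 6.25 V

Final answer: 6.25 V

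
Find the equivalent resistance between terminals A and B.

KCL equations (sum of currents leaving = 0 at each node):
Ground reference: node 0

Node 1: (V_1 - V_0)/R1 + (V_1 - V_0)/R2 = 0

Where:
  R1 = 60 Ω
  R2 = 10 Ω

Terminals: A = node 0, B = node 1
Reduce the network between node 0 (A) and node 1 (B) by series/parallel combination:
  Rp1 = R1 ‖ R2 (parallel, both between nodes 0 and 1) = 1/(1/60 + 1/10) = 8.571 Ω
R_eq = 8.571 Ω

Final answer: 8.571 Ω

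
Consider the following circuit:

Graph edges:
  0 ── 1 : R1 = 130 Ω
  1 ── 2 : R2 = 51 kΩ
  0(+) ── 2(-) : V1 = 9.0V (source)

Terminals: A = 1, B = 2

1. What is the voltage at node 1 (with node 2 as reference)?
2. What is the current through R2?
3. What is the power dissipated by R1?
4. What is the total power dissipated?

Nodal analysis, taking node 2 as the 0 V reference.
Source V1 fixes V_0 = 9 V.
KCL at each unknown node (sum of currents leaving = 0; resistances in Ω):
  Node 1: (V_1 - 9)/130 + (V_1 - 0)/51000 = 0
Collecting terms: 0.007712 × V_1 = 0.06923  =>  V_1 = 8.977 V
Part 1:
  Read off the nodal solution: V_1 = 8.977 V
Part 2:
  I_R2 = (V_1 - V_2)/R2 = (8.977 - 0)/51000 = 0.000176 A
  Magnitude: I_R2 = 0.000176 A
Part 3:
  I_R1 = (V_0 - V_1)/R1 = (9 - 8.977)/130 = 0.000176 A
  P_R1 = I_R1² × R1 = (0.000176)² × 130 = 0.000004028 W
Part 4:
  Power in each resistor, P = (ΔV)²/R:
    P_R1 = (9 - 8.977)²/130 = 0.000004028 W
    P_R2 = (8.977 - 0)²/51000 = 0.00158 W
  P_total = P_R1 + P_R2 = 0.001584 W

Final answers:
1. V_1 = 8.977 V
2. I_R2 = 0.000176 A
3. P_R1 = 4.028e-06 W
4. P_total = 0.001584 W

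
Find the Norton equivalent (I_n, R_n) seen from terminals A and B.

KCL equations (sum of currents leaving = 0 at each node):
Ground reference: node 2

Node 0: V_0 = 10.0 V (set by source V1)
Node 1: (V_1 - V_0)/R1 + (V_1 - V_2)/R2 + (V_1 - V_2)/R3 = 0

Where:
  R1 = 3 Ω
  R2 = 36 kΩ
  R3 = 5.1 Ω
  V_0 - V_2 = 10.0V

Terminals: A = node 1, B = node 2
Find the Thévenin equivalent first; then I_n = V_th/R_th and R_n = R_th.
Step 1 — V_th is the open-circuit voltage V_A - V_B (nothing connected across the terminals).
Nodal analysis, taking node 2 as the 0 V reference.
Source V1 fixes V_0 = 10 V.
KCL at each unknown node (sum of currents leaving = 0; resistances in Ω):
  Node 1: (V_1 - 10)/3 + (V_1 - 0)/36000 + (V_1 - 0)/5.1 = 0
Collecting terms: 0.5294 × V_1 = 3.333  =>  V_1 = 6.296 V
V_th = V_1 - V_2 = 6.296 - 0 = 6.296 V
Step 2 — R_th: zero the source — replace V1 by a short circuit (node 2 merges into node 0) — and find the resistance seen between A (node 1) and B (node 0).
Reduce the network between node 1 (A) and node 0 (B) by series/parallel combination:
  Rp1 = R1 ‖ R2 ‖ R3 (parallel, all between nodes 0 and 1) = 1/(1/3 + 1/36000 + 1/5.1) = 1.889 Ω
R_th = 1.889 Ω
I_n = V_th/R_th = 6.296/1.889 = 3.333 A, and R_n = R_th = 1.889 Ω

Final answer: I_n = 3.333 A, R_n = 1.889 Ω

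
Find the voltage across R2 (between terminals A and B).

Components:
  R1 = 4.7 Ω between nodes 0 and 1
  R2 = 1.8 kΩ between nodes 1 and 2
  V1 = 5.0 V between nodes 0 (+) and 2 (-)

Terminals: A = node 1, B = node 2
R1 and R2 are in series across V1 (node 0 → node 1 → node 2), and the output A–B is taken across R2, so this is a voltage divider.
Series current: I = V1/(R1 + R2) = 5/(4.7 + 1800) = 5/1805 = 0.002771 A
V_R2 = I × R2 = V1 × R2/(R1 + R2) = 5 × 1800/1805 = 4.987 V

Final answer: 4.987 V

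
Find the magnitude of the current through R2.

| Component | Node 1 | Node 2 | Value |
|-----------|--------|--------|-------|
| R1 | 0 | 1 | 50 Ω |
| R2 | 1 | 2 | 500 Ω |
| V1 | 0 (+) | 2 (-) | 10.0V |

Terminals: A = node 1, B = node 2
Nodal analysis, taking node 2 as the 0 V reference.
Source V1 fixes V_0 = 10 V.
KCL at each unknown node (sum of currents leaving = 0; resistances in Ω):
  Node 1: (V_1 - 10)/50 + (V_1 - 0)/500 = 0
Collecting terms: 0.022 × V_1 = 0.2  =>  V_1 = 9.091 V
I_R2 = (V_1 - V_2)/R2 = (9.091 - 0)/500 = 0.01818 A
|I_R2| = 0.01818 A

Final answer: |I_R2| = 0.01818 A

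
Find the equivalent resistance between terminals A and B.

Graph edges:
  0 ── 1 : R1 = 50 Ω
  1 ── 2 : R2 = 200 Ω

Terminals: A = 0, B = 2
Reduce the network between node 0 (A) and node 2 (B) by series/parallel combination:
  Rs1 = R1 + R2 (series, joined only at node 1) = 50 + 200 = 250 Ω
R_eq = 250 Ω

Final answer: 250 Ω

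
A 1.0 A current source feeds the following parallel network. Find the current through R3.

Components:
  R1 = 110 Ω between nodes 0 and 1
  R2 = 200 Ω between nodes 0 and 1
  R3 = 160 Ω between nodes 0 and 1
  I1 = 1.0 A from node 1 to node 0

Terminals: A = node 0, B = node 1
All resistors sit directly between nodes 0 and 1, so they are in parallel and share one voltage V; the full source current 1 A splits among them.
1/R_par = 1/110 + 1/200 + 1/160 = 0.02034 S  =>  R_par = 49.16 Ω
V = I × R_par = 1 × 49.16 = 49.16 V
I_R3 = V/R3 = 49.16/160 = 0.3073 A

Final answer: 0.3073 A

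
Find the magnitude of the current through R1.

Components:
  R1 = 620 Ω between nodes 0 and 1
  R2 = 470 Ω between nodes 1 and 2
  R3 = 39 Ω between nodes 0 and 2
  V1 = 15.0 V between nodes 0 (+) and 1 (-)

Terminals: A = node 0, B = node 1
Nodal analysis, taking node 1 as the 0 V reference.
Source V1 fixes V_0 = 15 V.
KCL at each unknown node (sum of currents leaving = 0; resistances in Ω):
  Node 2: (V_2 - 0)/470 + (V_2 - 15)/39 = 0
Collecting terms: 0.02777 × V_2 = 0.3846  =>  V_2 = 13.85 V
I_R1 = (V_0 - V_1)/R1 = (15 - 0)/620 = 0.02419 A
|I_R1| = 0.02419 A

Final answer: |I_R1| = 0.02419 A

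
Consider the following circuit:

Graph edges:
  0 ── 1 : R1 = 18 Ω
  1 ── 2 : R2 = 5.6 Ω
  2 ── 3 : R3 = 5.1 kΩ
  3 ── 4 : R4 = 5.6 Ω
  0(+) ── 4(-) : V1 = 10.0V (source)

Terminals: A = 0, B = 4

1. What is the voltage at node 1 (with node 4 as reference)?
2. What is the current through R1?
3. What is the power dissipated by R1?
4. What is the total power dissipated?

Nodal analysis, taking node 4 as the 0 V reference.
Source V1 fixes V_0 = 10 V.
KCL at each unknown node (sum of currents leaving = 0; resistances in Ω):
  Node 1: (V_1 - 10)/18 + (V_1 - V_2)/5.6 = 0
  Node 2: (V_2 - V_1)/5.6 + (V_2 - V_3)/5100 = 0
  Node 3: (V_3 - V_2)/5100 + (V_3 - 0)/5.6 = 0
Collecting terms (coefficients in siemens):
  0.2341·V_1 - 0.1786·V_2 = 0.5556
  0.1788·V_2 - 0.1786·V_1 - 0.0001961·V_3 = 0
  0.1788·V_3 - 0.0001961·V_2 = 0
Solving these 3 simultaneous equations (Gaussian elimination) gives:
  V_1 = 9.965 V, V_2 = 9.954 V, V_3 = 0.01092 V
Part 1:
  Read off the nodal solution: V_1 = 9.965 V
Part 2:
  I_R1 = (V_0 - V_1)/R1 = (10 - 9.965)/18 = 0.00195 A
  Magnitude: I_R1 = 0.00195 A
Part 3:
  I_R1 = (V_0 - V_1)/R1 = (10 - 9.965)/18 = 0.00195 A
  P_R1 = I_R1² × R1 = (0.00195)² × 18 = 0.00006842 W
Part 4:
  Power in each resistor, P = (ΔV)²/R:
    P_R1 = (10 - 9.965)²/18 = 0.00006842 W
    P_R2 = (9.965 - 9.954)²/5.6 = 0.00002129 W
    P_R3 = (9.954 - 0.01092)²/5100 = 0.01939 W
    P_R4 = (0.01092 - 0)²/5.6 = 0.00002129 W
  P_total = P_R1 + P_R2 + P_R3 + P_R4 = 0.0195 W

Final answers:
1. V_1 = 9.965 V
2. I_R1 = 0.00195 A
3. P_R1 = 6.842e-05 W
4. P_total = 0.0195 W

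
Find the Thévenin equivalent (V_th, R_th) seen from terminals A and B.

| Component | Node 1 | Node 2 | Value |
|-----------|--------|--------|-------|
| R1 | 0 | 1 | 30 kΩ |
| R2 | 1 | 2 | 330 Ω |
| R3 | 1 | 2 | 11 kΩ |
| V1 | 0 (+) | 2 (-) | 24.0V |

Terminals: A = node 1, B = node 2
Step 1 — V_th is the open-circuit voltage V_A - V_B (nothing connected across the terminals).
Nodal analysis, taking node 2 as the 0 V reference.
Source V1 fixes V_0 = 24 V.
KCL at each unknown node (sum of currents leaving = 0; resistances in Ω):
  Node 1: (V_1 - 24)/30000 + (V_1 - 0)/330 + (V_1 - 0)/11000 = 0
Collecting terms: 0.003155 × V_1 = 0.0008  =>  V_1 = 0.2536 V
V_th = V_1 - V_2 = 0.2536 - 0 = 0.2536 V
Step 2 — R_th: zero the source — replace V1 by a short circuit (node 2 merges into node 0) — and find the resistance seen between A (node 1) and B (node 0).
Reduce the network between node 1 (A) and node 0 (B) by series/parallel combination:
  Rp1 = R1 ‖ R2 ‖ R3 (parallel, all between nodes 0 and 1) = 1/(1/30000 + 1/330 + 1/11000) = 317 Ω
R_th = 317 Ω

Final answer: V_th = 0.2536 V, R_th = 317 Ω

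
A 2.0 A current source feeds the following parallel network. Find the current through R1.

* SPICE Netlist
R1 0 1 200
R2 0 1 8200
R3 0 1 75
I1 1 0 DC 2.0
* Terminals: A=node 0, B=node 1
All resistors sit directly between nodes 0 and 1, so they are in parallel and share one voltage V; the full source current 2 A splits among them.
1/R_par = 1/200 + 1/8200 + 1/75 = 0.01846 S  =>  R_par = 54.19 Ω
V = I × R_par = 2 × 54.19 = 108.4 V
I_R1 = V/R1 = 108.4/200 = 0.5419 A

Final answer: 0.5419 A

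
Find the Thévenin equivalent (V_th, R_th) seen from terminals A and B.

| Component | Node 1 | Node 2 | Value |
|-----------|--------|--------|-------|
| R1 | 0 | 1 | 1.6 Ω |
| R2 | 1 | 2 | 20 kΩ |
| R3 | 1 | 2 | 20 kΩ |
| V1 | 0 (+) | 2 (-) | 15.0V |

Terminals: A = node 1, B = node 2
Step 1 — V_th is the open-circuit voltage V_A - V_B (nothing connected across the terminals).
Nodal analysis, taking node 2 as the 0 V reference.
Source V1 fixes V_0 = 15 V.
KCL at each unknown node (sum of currents leaving = 0; resistances in Ω):
  Node 1: (V_1 - 15)/1.6 + (V_1 - 0)/20000 + (V_1 - 0)/20000 = 0
Collecting terms: 0.6251 × V_1 = 9.375  =>  V_1 = 15 V
V_th = V_1 - V_2 = 15 - 0 = 15 V
Step 2 — R_th: zero the source — replace V1 by a short circuit (node 2 merges into node 0) — and find the resistance seen between A (node 1) and B (node 0).
Reduce the network between node 1 (A) and node 0 (B) by series/parallel combination:
  Rp1 = R1 ‖ R2 ‖ R3 (parallel, all between nodes 0 and 1) = 1/(1/1.6 + 1/20000 + 1/20000) = 1.6 Ω
R_th = 1.6 Ω

Final answer: V_th = 15 V, R_th = 1.6 Ω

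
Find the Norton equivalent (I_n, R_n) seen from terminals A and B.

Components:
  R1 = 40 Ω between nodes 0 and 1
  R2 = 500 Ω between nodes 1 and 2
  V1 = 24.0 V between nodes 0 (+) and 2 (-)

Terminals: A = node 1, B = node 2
Find the Thévenin equivalent first; then I_n = V_th/R_th and R_n = R_th.
Step 1 — V_th is the open-circuit voltage V_A - V_B (nothing connected across the terminals).
Nodal analysis, taking node 2 as the 0 V reference.
Source V1 fixes V_0 = 24 V.
KCL at each unknown node (sum of currents leaving = 0; resistances in Ω):
  Node 1: (V_1 - 24)/40 + (V_1 - 0)/500 = 0
Collecting terms: 0.027 × V_1 = 0.6  =>  V_1 = 22.22 V
V_th = V_1 - V_2 = 22.22 - 0 = 22.22 V
Step 2 — R_th: zero the source — replace V1 by a short circuit (node 2 merges into node 0) — and find the resistance seen between A (node 1) and B (node 0).
Reduce the network between node 1 (A) and node 0 (B) by series/parallel combination:
  Rp1 = R1 ‖ R2 (parallel, both between nodes 0 and 1) = 1/(1/40 + 1/500) = 37.04 Ω
R_th = 37.04 Ω
I_n = V_th/R_th = 22.22/37.04 = 0.6 A, and R_n = R_th = 37.04 Ω

Final answer: I_n = 0.6 A, R_n = 37.04 Ω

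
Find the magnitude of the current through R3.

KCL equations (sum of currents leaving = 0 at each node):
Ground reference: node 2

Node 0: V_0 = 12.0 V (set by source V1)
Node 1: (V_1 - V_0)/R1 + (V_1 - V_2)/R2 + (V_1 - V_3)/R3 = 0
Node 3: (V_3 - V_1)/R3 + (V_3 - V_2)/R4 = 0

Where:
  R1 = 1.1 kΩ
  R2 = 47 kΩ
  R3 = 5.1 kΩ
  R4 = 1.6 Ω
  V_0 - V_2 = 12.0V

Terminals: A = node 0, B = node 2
Nodal analysis, taking node 2 as the 0 V reference.
Source V1 fixes V_0 = 12 V.
KCL at each unknown node (sum of currents leaving = 0; resistances in Ω):
  Node 1: (V_1 - 12)/1100 + (V_1 - 0)/47000 + (V_1 - V_3)/5100 = 0
  Node 3: (V_3 - V_1)/5100 + (V_3 - 0)/1.6 = 0
Collecting terms (coefficients in siemens):
  0.001126·V_1 - 0.0001961·V_3 = 0.01091
  0.6252·V_3 - 0.0001961·V_1 = 0
Determinant D = (0.001126)(0.6252) - (-0.0001961)(-0.0001961) = 0.0007042
V_1 = [(0.01091)(0.6252) - (-0.0001961)(0)]/D = 9.685 V
V_3 = [(0.001126)(0) - (0.01091)(-0.0001961)]/D = 0.003037 V
I_R3 = (V_1 - V_3)/R3 = (9.685 - 0.003037)/5100 = 0.001898 A
|I_R3| = 0.001898 A

Final answer: |I_R3| = 0.001898 A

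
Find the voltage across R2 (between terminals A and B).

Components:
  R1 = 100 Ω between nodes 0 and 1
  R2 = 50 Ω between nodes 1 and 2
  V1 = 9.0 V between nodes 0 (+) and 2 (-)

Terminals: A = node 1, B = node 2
R1 and R2 are in series across V1 (node 0 → node 1 → node 2), and the output A–B is taken across R2, so this is a voltage divider.
Series current: I = V1/(R1 + R2) = 9/(100 + 50) = 9/150 = 0.06 A
V_R2 = I × R2 = V1 × R2/(R1 + R2) = 9 × 50/150 = 3 V

Final answer: 3 V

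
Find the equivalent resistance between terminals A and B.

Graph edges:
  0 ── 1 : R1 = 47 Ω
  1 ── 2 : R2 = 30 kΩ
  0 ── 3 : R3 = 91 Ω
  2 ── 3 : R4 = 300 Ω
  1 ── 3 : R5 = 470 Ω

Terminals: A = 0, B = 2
The network is not a plain series/parallel combination. Inject a 1 A test current into terminal A (node 0) and return it from terminal B (node 2); then R_eq = V_A / (1 A).
Nodal analysis, taking node 2 as the 0 V reference.
Current source I_test pushes 1 A into node 0 and draws it out of node 2.
KCL at each unknown node (sum of currents leaving = 0; resistances in Ω):
  Node 0: (V_0 - V_1)/47 + (V_0 - V_3)/91 - 1 = 0
  Node 1: (V_1 - V_0)/47 + (V_1 - 0)/30000 + (V_1 - V_3)/470 = 0
  Node 3: (V_3 - V_0)/91 + (V_3 - V_1)/470 + (V_3 - 0)/300 = 0
Collecting terms (coefficients in siemens):
  0.03227·V_0 - 0.02128·V_1 - 0.01099·V_3 = 1
  0.02344·V_1 - 0.02128·V_0 - 0.002128·V_3 = 0
  0.01645·V_3 - 0.01099·V_0 - 0.002128·V_1 = 0
Solving these 3 simultaneous equations (Gaussian elimination) gives:
  V_0 = 372.9 V, V_1 = 365.4 V, V_3 = 296.3 V
R_eq = V_0 / 1 A = 372.9 Ω

Final answer: 372.9 Ω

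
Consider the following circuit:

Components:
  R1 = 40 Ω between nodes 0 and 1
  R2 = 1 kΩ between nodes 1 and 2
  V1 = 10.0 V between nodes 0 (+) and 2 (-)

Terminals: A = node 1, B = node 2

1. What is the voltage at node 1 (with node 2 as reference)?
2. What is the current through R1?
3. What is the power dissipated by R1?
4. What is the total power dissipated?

Nodal analysis, taking node 2 as the 0 V reference.
Source V1 fixes V_0 = 10 V.
KCL at each unknown node (sum of currents leaving = 0; resistances in Ω):
  Node 1: (V_1 - 10)/40 + (V_1 - 0)/1000 = 0
Collecting terms: 0.026 × V_1 = 0.25  =>  V_1 = 9.615 V
Part 1:
  Read off the nodal solution: V_1 = 9.615 V
Part 2:
  I_R1 = (V_0 - V_1)/R1 = (10 - 9.615)/40 = 0.009615 A
  Magnitude: I_R1 = 0.009615 A
Part 3:
  I_R1 = (V_0 - V_1)/R1 = (10 - 9.615)/40 = 0.009615 A
  P_R1 = I_R1² × R1 = (0.009615)² × 40 = 0.003698 W
Part 4:
  Power in each resistor, P = (ΔV)²/R:
    P_R1 = (10 - 9.615)²/40 = 0.003698 W
    P_R2 = (9.615 - 0)²/1000 = 0.09246 W
  P_total = P_R1 + P_R2 = 0.09615 W

Final answers:
1. V_1 = 9.615 V
2. I_R1 = 0.009615 A
3. P_R1 = 0.003698 W
4. P_total = 0.09615 W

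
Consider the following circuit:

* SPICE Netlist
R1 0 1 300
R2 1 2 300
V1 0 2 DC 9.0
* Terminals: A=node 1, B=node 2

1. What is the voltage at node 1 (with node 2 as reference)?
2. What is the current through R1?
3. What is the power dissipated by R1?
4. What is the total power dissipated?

Nodal analysis, taking node 2 as the 0 V reference.
Source V1 fixes V_0 = 9 V.
KCL at each unknown node (sum of currents leaving = 0; resistances in Ω):
  Node 1: (V_1 - 9)/300 + (V_1 - 0)/300 = 0
Collecting terms: 0.006667 × V_1 = 0.03  =>  V_1 = 4.5 V
Part 1:
  Read off the nodal solution: V_1 = 4.5 V
Part 2:
  I_R1 = (V_0 - V_1)/R1 = (9 - 4.5)/300 = 0.015 A
  Magnitude: I_R1 = 0.015 A
Part 3:
  I_R1 = (V_0 - V_1)/R1 = (9 - 4.5)/300 = 0.015 A
  P_R1 = I_R1² × R1 = (0.015)² × 300 = 0.0675 W
Part 4:
  Power in each resistor, P = (ΔV)²/R:
    P_R1 = (9 - 4.5)²/300 = 0.0675 W
    P_R2 = (4.5 - 0)²/300 = 0.0675 W
  P_total = P_R1 + P_R2 = 0.135 W

Final answers:
1. V_1 = 4.5 V
2. I_R1 = 0.015 A
3. P_R1 = 0.0675 W
4. P_total = 0.135 W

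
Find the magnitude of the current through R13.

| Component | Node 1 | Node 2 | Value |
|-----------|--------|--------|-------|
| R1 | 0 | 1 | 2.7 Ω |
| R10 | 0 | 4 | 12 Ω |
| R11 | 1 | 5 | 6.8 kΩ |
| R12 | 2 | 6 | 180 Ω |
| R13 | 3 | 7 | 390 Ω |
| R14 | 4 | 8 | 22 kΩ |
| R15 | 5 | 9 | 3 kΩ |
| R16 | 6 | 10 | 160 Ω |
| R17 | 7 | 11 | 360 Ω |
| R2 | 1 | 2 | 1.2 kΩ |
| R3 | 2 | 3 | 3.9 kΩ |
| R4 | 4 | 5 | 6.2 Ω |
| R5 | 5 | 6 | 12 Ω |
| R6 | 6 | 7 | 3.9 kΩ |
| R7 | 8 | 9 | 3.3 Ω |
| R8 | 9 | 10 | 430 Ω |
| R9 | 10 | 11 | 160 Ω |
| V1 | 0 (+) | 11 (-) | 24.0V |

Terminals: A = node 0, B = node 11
Nodal analysis, taking node 11 as the 0 V reference.
Source V1 fixes V_0 = 24 V.
KCL at each unknown node (sum of currents leaving = 0; resistances in Ω):
  Node 1: (V_1 - 24)/2.7 + (V_1 - V_2)/1200 + (V_1 - V_5)/6800 = 0
  Node 2: (V_2 - V_1)/1200 + (V_2 - V_3)/3900 + (V_2 - V_6)/180 = 0
  Node 3: (V_3 - V_2)/3900 + (V_3 - V_7)/390 = 0
  Node 4: (V_4 - V_5)/6.2 + (V_4 - 24)/12 + (V_4 - V_8)/22000 = 0
  Node 5: (V_5 - V_4)/6.2 + (V_5 - V_6)/12 + (V_5 - V_1)/6800 + (V_5 - V_9)/3000 = 0
  Node 6: (V_6 - V_5)/12 + (V_6 - V_7)/3900 + (V_6 - V_2)/180 + (V_6 - V_10)/160 = 0
  Node 7: (V_7 - V_6)/3900 + (V_7 - V_3)/390 + (V_7 - 0)/360 = 0
  Node 8: (V_8 - V_9)/3.3 + (V_8 - V_4)/22000 = 0
  Node 9: (V_9 - V_8)/3.3 + (V_9 - V_10)/430 + (V_9 - V_5)/3000 = 0
  Node 10: (V_10 - V_9)/430 + (V_10 - 0)/160 + (V_10 - V_6)/160 = 0
Collecting terms (coefficients in siemens):
  0.3714·V_1 - 0.0008333·V_2 - 0.0001471·V_5 = 8.889
  0.006645·V_2 - 0.0008333·V_1 - 0.0002564·V_3 - 0.005556·V_6 = 0
  0.002821·V_3 - 0.0002564·V_2 - 0.002564·V_7 = 0
  0.2447·V_4 - 0.1613·V_5 - 0.00004545·V_8 = 2
  0.2451·V_5 - 0.0001471·V_1 - 0.1613·V_4 - 0.08333·V_6 - 0.0003333·V_9 = 0
  0.0954·V_6 - 0.005556·V_2 - 0.08333·V_5 - 0.0002564·V_7 - 0.00625·V_10 = 0
  0.005598·V_7 - 0.002564·V_3 - 0.0002564·V_6 = 0
  0.3031·V_8 - 0.00004545·V_4 - 0.303·V_9 = 0
  0.3057·V_9 - 0.0003333·V_5 - 0.303·V_8 - 0.002326·V_10 = 0
  0.01483·V_10 - 0.00625·V_6 - 0.002326·V_9 = 0
Solving these 10 simultaneous equations (Gaussian elimination) gives:
  V_1 = 23.99 V, V_2 = 21.37 V, V_3 = 4.88 V, V_4 = 23.08 V
  V_5 = 22.61 V, V_6 = 21.74 V, V_7 = 3.231 V, V_8 = 12.78 V
  V_9 = 12.78 V, V_10 = 11.17 V
I_R13 = (V_3 - V_7)/R13 = (4.88 - 3.231)/390 = 0.004228 A
|I_R13| = 0.004228 A

Final answer: |I_R13| = 0.004228 A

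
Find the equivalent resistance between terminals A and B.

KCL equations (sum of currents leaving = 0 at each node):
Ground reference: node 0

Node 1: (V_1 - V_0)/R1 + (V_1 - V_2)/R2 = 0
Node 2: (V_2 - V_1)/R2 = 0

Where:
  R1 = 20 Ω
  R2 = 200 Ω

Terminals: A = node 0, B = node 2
Reduce the network between node 0 (A) and node 2 (B) by series/parallel combination:
  Rs1 = R1 + R2 (series, joined only at node 1) = 20 + 200 = 220 Ω
R_eq = 220 Ω

Final answer: 220 Ω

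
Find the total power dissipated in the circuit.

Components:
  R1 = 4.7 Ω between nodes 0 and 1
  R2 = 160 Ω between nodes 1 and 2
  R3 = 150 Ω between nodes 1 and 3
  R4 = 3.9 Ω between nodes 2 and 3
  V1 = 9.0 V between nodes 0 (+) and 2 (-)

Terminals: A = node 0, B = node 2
Nodal analysis, taking node 2 as the 0 V reference.
Source V1 fixes V_0 = 9 V.
KCL at each unknown node (sum of currents leaving = 0; resistances in Ω):
  Node 1: (V_1 - 9)/4.7 + (V_1 - 0)/160 + (V_1 - V_3)/150 = 0
  Node 3: (V_3 - V_1)/150 + (V_3 - 0)/3.9 = 0
Collecting terms (coefficients in siemens):
  0.2257·V_1 - 0.006667·V_3 = 1.915
  0.2631·V_3 - 0.006667·V_1 = 0
Determinant D = (0.2257)(0.2631) - (-0.006667)(-0.006667) = 0.05933
V_1 = [(1.915)(0.2631) - (-0.006667)(0)]/D = 8.491 V
V_3 = [(0.2257)(0) - (1.915)(-0.006667)]/D = 0.2152 V
Power in each resistor, P = (ΔV)²/R:
  P_R1 = (9 - 8.491)²/4.7 = 0.05507 W
  P_R2 = (8.491 - 0)²/160 = 0.4506 W
  P_R3 = (8.491 - 0.2152)²/150 = 0.4566 W
  P_R4 = (0 - 0.2152)²/3.9 = 0.01187 W
P_total = P_R1 + P_R2 + P_R3 + P_R4 = 0.9742 W

Final answer: 0.9742 W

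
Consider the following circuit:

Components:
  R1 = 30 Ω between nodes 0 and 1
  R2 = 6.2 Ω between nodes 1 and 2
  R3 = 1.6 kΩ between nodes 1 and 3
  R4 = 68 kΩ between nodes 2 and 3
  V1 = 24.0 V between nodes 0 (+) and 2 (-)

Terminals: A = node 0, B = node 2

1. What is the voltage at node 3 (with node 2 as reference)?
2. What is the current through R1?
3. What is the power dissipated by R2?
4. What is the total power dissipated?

Nodal analysis, taking node 2 as the 0 V reference.
Source V1 fixes V_0 = 24 V.
KCL at each unknown node (sum of currents leaving = 0; resistances in Ω):
  Node 1: (V_1 - 24)/30 + (V_1 - 0)/6.2 + (V_1 - V_3)/1600 = 0
  Node 3: (V_3 - V_1)/1600 + (V_3 - 0)/68000 = 0
Collecting terms (coefficients in siemens):
  0.1952·V_1 - 0.000625·V_3 = 0.8
  0.0006397·V_3 - 0.000625·V_1 = 0
Determinant D = (0.1952)(0.0006397) - (-0.000625)(-0.000625) = 0.0001245
V_1 = [(0.8)(0.0006397) - (-0.000625)(0)]/D = 4.11 V
V_3 = [(0.1952)(0) - (0.8)(-0.000625)]/D = 4.016 V
Part 1:
  Read off the nodal solution: V_3 = 4.016 V
Part 2:
  I_R1 = (V_0 - V_1)/R1 = (24 - 4.11)/30 = 0.663 A
  Magnitude: I_R1 = 0.663 A
Part 3:
  I_R2 = (V_1 - V_2)/R2 = (4.11 - 0)/6.2 = 0.6629 A
  P_R2 = I_R2² × R2 = (0.6629)² × 6.2 = 2.725 W
Part 4:
  Power in each resistor, P = (ΔV)²/R:
    P_R1 = (24 - 4.11)²/30 = 13.19 W
    P_R2 = (4.11 - 0)²/6.2 = 2.725 W
    P_R3 = (4.11 - 4.016)²/1600 = 0.00000558 W
    P_R4 = (0 - 4.016)²/68000 = 0.0002371 W
  P_total = P_R1 + P_R2 + P_R3 + P_R4 = 15.91 W

Final answers:
1. V_3 = 4.016 V
2. I_R1 = 0.663 A
3. P_R2 = 2.725 W
4. P_total = 15.91 W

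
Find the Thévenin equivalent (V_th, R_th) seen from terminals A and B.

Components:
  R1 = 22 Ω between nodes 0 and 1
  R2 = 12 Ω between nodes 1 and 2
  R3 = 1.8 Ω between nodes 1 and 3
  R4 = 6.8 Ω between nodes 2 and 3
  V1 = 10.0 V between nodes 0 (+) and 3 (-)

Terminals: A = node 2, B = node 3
Step 1 — V_th is the open-circuit voltage V_A - V_B (nothing connected across the terminals).
Nodal analysis, taking node 3 as the 0 V reference.
Source V1 fixes V_0 = 10 V.
KCL at each unknown node (sum of currents leaving = 0; resistances in Ω):
  Node 1: (V_1 - 10)/22 + (V_1 - V_2)/12 + (V_1 - 0)/1.8 = 0
  Node 2: (V_2 - V_1)/12 + (V_2 - 0)/6.8 = 0
Collecting terms (coefficients in siemens):
  0.6843·V_1 - 0.08333·V_2 = 0.4545
  0.2304·V_2 - 0.08333·V_1 = 0
Determinant D = (0.6843)(0.2304) - (-0.08333)(-0.08333) = 0.1507
V_1 = [(0.4545)(0.2304) - (-0.08333)(0)]/D = 0.6948 V
V_2 = [(0.6843)(0) - (0.4545)(-0.08333)]/D = 0.2513 V
V_th = V_2 - V_3 = 0.2513 - 0 = 0.2513 V
Step 2 — R_th: zero the source — replace V1 by a short circuit (node 3 merges into node 0) — and find the resistance seen between A (node 2) and B (node 0).
Reduce the network between node 2 (A) and node 0 (B) by series/parallel combination:
  Rp1 = R1 ‖ R3 (parallel, both between nodes 0 and 1) = 1/(1/22 + 1/1.8) = 1.664 Ω
  Rs1 = R2 + Rp1 (series, joined only at node 1) = 12 + 1.664 = 13.66 Ω
  Rp2 = R4 ‖ Rs1 (parallel, both between nodes 0 and 2) = 1/(1/6.8 + 1/13.66) = 4.54 Ω
R_th = 4.54 Ω

Final answer: V_th = 0.2513 V, R_th = 4.54 Ω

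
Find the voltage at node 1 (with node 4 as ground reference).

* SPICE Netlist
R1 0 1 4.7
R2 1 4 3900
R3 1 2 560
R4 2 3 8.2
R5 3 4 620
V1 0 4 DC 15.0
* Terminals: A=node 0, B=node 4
Nodal analysis, taking node 4 as the 0 V reference.
Source V1 fixes V_0 = 15 V.
KCL at each unknown node (sum of currents leaving = 0; resistances in Ω):
  Node 1: (V_1 - 15)/4.7 + (V_1 - 0)/3900 + (V_1 - V_2)/560 = 0
  Node 2: (V_2 - V_1)/560 + (V_2 - V_3)/8.2 = 0
  Node 3: (V_3 - V_2)/8.2 + (V_3 - 0)/620 = 0
Collecting terms (coefficients in siemens):
  0.2148·V_1 - 0.001786·V_2 = 3.191
  0.1237·V_2 - 0.001786·V_1 - 0.122·V_3 = 0
  0.1236·V_3 - 0.122·V_2 = 0
Solving these 3 simultaneous equations (Gaussian elimination) gives:
  V_1 = 14.92 V, V_2 = 7.89 V, V_3 = 7.787 V
The requested potential is V_1 = 14.92 V.

Final answer: V_1 = 14.92 V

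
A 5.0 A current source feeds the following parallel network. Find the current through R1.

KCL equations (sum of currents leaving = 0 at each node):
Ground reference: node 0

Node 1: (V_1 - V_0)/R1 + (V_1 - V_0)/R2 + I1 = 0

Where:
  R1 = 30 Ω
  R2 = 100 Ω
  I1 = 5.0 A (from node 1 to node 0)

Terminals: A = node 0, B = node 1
All resistors sit directly between nodes 0 and 1, so they are in parallel and share one voltage V; the full source current 5 A splits among them.
1/R_par = 1/30 + 1/100 = 0.04333 S  =>  R_par = 23.08 Ω
V = I × R_par = 5 × 23.08 = 115.4 V
I_R1 = V/R1 = 115.4/30 = 3.846 A

Final answer: 3.846 A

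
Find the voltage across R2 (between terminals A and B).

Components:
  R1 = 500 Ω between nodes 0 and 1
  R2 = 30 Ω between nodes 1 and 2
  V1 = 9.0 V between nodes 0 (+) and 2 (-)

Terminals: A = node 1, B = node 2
R1 and R2 are in series across V1 (node 0 → node 1 → node 2), and the output A–B is taken across R2, so this is a voltage divider.
Series current: I = V1/(R1 + R2) = 9/(500 + 30) = 9/530 = 0.01698 A
V_R2 = I × R2 = V1 × R2/(R1 + R2) = 9 × 30/530 = 0.5094 V

Final answer: 0.5094 V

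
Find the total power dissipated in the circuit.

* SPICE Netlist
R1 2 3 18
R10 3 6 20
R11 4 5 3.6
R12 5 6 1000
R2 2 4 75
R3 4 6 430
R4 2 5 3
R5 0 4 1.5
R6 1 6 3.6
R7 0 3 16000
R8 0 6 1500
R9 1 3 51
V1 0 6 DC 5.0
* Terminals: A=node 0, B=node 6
Nodal analysis, taking node 6 as the 0 V reference.
Source V1 fixes V_0 = 5 V.
KCL at each unknown node (sum of currents leaving = 0; resistances in Ω):
  Node 1: (V_1 - 0)/3.6 + (V_1 - V_3)/51 = 0
  Node 2: (V_2 - V_3)/18 + (V_2 - V_4)/75 + (V_2 - V_5)/3 = 0
  Node 3: (V_3 - V_2)/18 + (V_3 - 5)/16000 + (V_3 - V_1)/51 + (V_3 - 0)/20 = 0
  Node 4: (V_4 - V_2)/75 + (V_4 - 0)/430 + (V_4 - 5)/1.5 + (V_4 - V_5)/3.6 = 0
  Node 5: (V_5 - V_2)/3 + (V_5 - V_4)/3.6 + (V_5 - 0)/1000 = 0
Collecting terms (coefficients in siemens):
  0.2974·V_1 - 0.01961·V_3 = 0
  0.4022·V_2 - 0.05556·V_3 - 0.01333·V_4 - 0.3333·V_5 = 0
  0.1252·V_3 - 0.01961·V_1 - 0.05556·V_2 = 0.0003125
  0.9601·V_4 - 0.01333·V_2 - 0.2778·V_5 = 3.333
  0.6121·V_5 - 0.3333·V_2 - 0.2778·V_4 = 0
Solving these 5 simultaneous equations (Gaussian elimination) gives:
  V_1 = 0.1192 V, V_2 = 4.029 V, V_3 = 1.809 V, V_4 = 4.792 V
  V_5 = 4.369 V
Power in each resistor, P = (ΔV)²/R:
  P_R1 = (4.029 - 1.809)²/18 = 0.2739 W
  P_R2 = (4.029 - 4.792)²/75 = 0.007757 W
  P_R3 = (4.792 - 0)²/430 = 0.0534 W
  P_R4 = (4.029 - 4.369)²/3 = 0.03843 W
  P_R5 = (5 - 4.792)²/1.5 = 0.02893 W
  P_R6 = (0.1192 - 0)²/3.6 = 0.00395 W
  P_R7 = (5 - 1.809)²/16000 = 0.0006366 W
  P_R8 = (5 - 0)²/1500 = 0.01667 W
  P_R9 = (0.1192 - 1.809)²/51 = 0.05596 W
  P_R10 = (1.809 - 0)²/20 = 0.1635 W
  P_R11 = (4.792 - 4.369)²/3.6 = 0.04975 W
  P_R12 = (4.369 - 0)²/1000 = 0.01908 W
P_total = P_R1 + P_R2 + P_R3 + P_R4 + P_R5 + P_R6 + P_R7 + P_R8 + P_R9 + P_R10 + P_R11 + P_R12 = 0.712 W

Final answer: 0.712 W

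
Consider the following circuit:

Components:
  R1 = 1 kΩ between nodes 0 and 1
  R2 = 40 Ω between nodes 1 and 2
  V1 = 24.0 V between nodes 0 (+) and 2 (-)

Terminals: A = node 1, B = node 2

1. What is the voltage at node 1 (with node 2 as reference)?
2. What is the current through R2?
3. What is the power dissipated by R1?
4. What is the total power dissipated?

Nodal analysis, taking node 2 as the 0 V reference.
Source V1 fixes V_0 = 24 V.
KCL at each unknown node (sum of currents leaving = 0; resistances in Ω):
  Node 1: (V_1 - 24)/1000 + (V_1 - 0)/40 = 0
Collecting terms: 0.026 × V_1 = 0.024  =>  V_1 = 0.9231 V
Part 1:
  Read off the nodal solution: V_1 = 0.9231 V
Part 2:
  I_R2 = (V_1 - V_2)/R2 = (0.9231 - 0)/40 = 0.02308 A
  Magnitude: I_R2 = 0.02308 A
Part 3:
  I_R1 = (V_0 - V_1)/R1 = (24 - 0.9231)/1000 = 0.02308 A
  P_R1 = I_R1² × R1 = (0.02308)² × 1000 = 0.5325 W
Part 4:
  Power in each resistor, P = (ΔV)²/R:
    P_R1 = (24 - 0.9231)²/1000 = 0.5325 W
    P_R2 = (0.9231 - 0)²/40 = 0.0213 W
  P_total = P_R1 + P_R2 = 0.5538 W

Final answers:
1. V_1 = 0.9231 V
2. I_R2 = 0.02308 A
3. P_R1 = 0.5325 W
4. P_total = 0.5538 W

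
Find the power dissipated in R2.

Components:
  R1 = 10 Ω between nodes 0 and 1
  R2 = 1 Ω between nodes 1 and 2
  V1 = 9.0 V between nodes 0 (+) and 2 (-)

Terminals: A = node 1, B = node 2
Nodal analysis, taking node 2 as the 0 V reference.
Source V1 fixes V_0 = 9 V.
KCL at each unknown node (sum of currents leaving = 0; resistances in Ω):
  Node 1: (V_1 - 9)/10 + (V_1 - 0)/1 = 0
Collecting terms: 1.1 × V_1 = 0.9  =>  V_1 = 0.8182 V
I_R2 = (V_1 - V_2)/R2 = (0.8182 - 0)/1 = 0.8182 A
P_R2 = I_R2² × R2 = (0.8182)² × 1 = 0.6694 W

Final answer: 0.6694 W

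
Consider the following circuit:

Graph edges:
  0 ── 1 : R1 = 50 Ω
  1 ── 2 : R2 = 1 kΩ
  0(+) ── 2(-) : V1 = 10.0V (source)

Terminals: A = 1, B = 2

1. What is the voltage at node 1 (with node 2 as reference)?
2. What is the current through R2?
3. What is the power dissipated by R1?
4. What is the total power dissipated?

Nodal analysis, taking node 2 as the 0 V reference.
Source V1 fixes V_0 = 10 V.
KCL at each unknown node (sum of currents leaving = 0; resistances in Ω):
  Node 1: (V_1 - 10)/50 + (V_1 - 0)/1000 = 0
Collecting terms: 0.021 × V_1 = 0.2  =>  V_1 = 9.524 V
Part 1:
  Read off the nodal solution: V_1 = 9.524 V
Part 2:
  I_R2 = (V_1 - V_2)/R2 = (9.524 - 0)/1000 = 0.009524 A
  Magnitude: I_R2 = 0.009524 A
Part 3:
  I_R1 = (V_0 - V_1)/R1 = (10 - 9.524)/50 = 0.009524 A
  P_R1 = I_R1² × R1 = (0.009524)² × 50 = 0.004535 W
Part 4:
  Power in each resistor, P = (ΔV)²/R:
    P_R1 = (10 - 9.524)²/50 = 0.004535 W
    P_R2 = (9.524 - 0)²/1000 = 0.0907 W
  P_total = P_R1 + P_R2 = 0.09524 W

Final answers:
1. V_1 = 9.524 V
2. I_R2 = 0.009524 A
3. P_R1 = 0.004535 W
4. P_total = 0.09524 W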